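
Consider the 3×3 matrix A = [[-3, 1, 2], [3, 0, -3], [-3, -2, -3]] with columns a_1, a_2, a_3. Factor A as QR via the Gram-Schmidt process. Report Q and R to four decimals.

a_1 = (-3, 3, -3); ‖a_1‖ = 5.1962, so q_1 = (-0.5774, 0.5774, -0.5774).
q_1·a_2 = (-0.5774)·1 + 0.5774·0 + (-0.5774)·(-2) = 0.5774.
u_2 = a_2 − 0.5774·q_1 = (1.3333, -0.3333, -1.6667).
‖u_2‖ = 2.1602, so q_2 = (0.6172, -0.1543, -0.7715).
q_1·a_3 = (-0.5774)·2 + 0.5774·(-3) + (-0.5774)·(-3) = -1.1547; q_2·a_3 = 0.6172·2 + (-0.1543)·(-3) + (-0.7715)·(-3) = 4.0119.
u_3 = a_3 + 1.1547·q_1 − 4.0119·q_2 = (-1.1429, -1.7143, -0.5714).
‖u_3‖ = 2.1381, so q_3 = (-0.5345, -0.8018, -0.2673).

Q = [[-0.5774, 0.6172, -0.5345], [0.5774, -0.1543, -0.8018], [-0.5774, -0.7715, -0.2673]], R = [[5.1962, 0.5774, -1.1547], [0.0000, 2.1602, 4.0119], [0.0000, 0.0000, 2.1381]]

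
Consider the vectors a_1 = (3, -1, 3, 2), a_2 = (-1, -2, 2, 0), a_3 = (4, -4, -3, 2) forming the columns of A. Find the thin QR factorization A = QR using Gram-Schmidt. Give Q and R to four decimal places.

a_1 = (3, -1, 3, 2); ‖a_1‖ = 4.7958, so q_1 = (0.6255, -0.2085, 0.6255, 0.4170).
q_1·a_2 = 0.6255·(-1) + (-0.2085)·(-2) + 0.6255·2 + 0.4170·0 = 1.0426.
u_2 = a_2 − 1.0426·q_1 = (-1.6522, -1.7826, 1.3478, -0.4348).
‖u_2‖ = 2.8130, so q_2 = (-0.5873, -0.6337, 0.4791, -0.1546).
q_1·a_3 = 0.6255·4 + (-0.2085)·(-4) + 0.6255·(-3) + 0.4170·2 = 2.2937; q_2·a_3 = (-0.5873)·4 + (-0.6337)·(-4) + 0.4791·(-3) + (-0.1546)·2 = -1.5611.
u_3 = a_3 − 2.2937·q_1 + 1.5611·q_2 = (1.6484, -4.5110, -3.6868, 0.8022).
‖u_3‖ = 6.1076, so q_3 = (0.2699, -0.7386, -0.6036, 0.1313).

Q = [[0.6255, -0.5873, 0.2699], [-0.2085, -0.6337, -0.7386], [0.6255, 0.4791, -0.6036], [0.4170, -0.1546, 0.1313]], R = [[4.7958, 1.0426, 2.2937], [0.0000, 2.8130, -1.5611], [0.0000, 0.0000, 6.1076]]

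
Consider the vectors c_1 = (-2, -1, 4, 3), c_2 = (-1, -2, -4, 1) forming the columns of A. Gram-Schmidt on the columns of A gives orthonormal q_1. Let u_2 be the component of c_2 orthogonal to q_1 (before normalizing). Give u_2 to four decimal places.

u_2 = (-1.6000, -2.3000, -2.8000, 1.9000)

q_1 = c_1/‖c_1‖ = (-2, -1, 4, 3)/5.4772 = (-0.3651, -0.1826, 0.7303, 0.5477).
r_{12} = q_1·c_2 = -1.6432.
u_2 = c_2 + 1.6432·q_1 = (-1.6000, -2.3000, -2.8000, 1.9000).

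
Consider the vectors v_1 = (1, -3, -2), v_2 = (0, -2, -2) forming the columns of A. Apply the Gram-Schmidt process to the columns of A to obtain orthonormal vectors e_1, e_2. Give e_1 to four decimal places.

e_1 = (0.2673, -0.8018, -0.5345)

e_1 = v_1/‖v_1‖ = (1, -3, -2)/3.7417 = (0.2673, -0.8018, -0.5345).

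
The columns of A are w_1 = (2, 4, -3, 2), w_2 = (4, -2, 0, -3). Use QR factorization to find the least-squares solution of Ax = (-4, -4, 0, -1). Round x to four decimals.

x = (-0.8512, -0.3485)

w_1 = (2, 4, -3, 2); ‖w_1‖ = 5.7446, so q_1 = (0.3482, 0.6963, -0.5222, 0.3482).
q_1·w_2 = 0.3482·4 + 0.6963·(-2) + (-0.5222)·0 + 0.3482·(-3) = -1.0445.
u_2 = w_2 + 1.0445·q_1 = (4.3636, -1.2727, -0.5455, -2.6364).
‖u_2‖ = 5.2829, so q_2 = (0.8260, -0.2409, -0.1032, -0.4990).
Qᵀb = (-4.5260, -1.8413).
Back-substitute: x_2 = -1.8413/5.2829 = -0.3485.
x_1 = (-4.5260 + 1.0445·(-0.3485))/5.7446 = -0.8512.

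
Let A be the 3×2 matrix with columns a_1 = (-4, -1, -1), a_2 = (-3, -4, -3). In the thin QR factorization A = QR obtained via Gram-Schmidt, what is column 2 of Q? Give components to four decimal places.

e_2 = (0.3273, -0.7885, -0.5207)

e_1 = a_1/‖a_1‖ = (-4, -1, -1)/4.2426 = (-0.9428, -0.2357, -0.2357).
r_{12} = e_1·a_2 = 4.4783.
u_2 = a_2 − 4.4783·e_1 = (1.2222, -2.9444, -1.9444).
‖u_2‖ = 3.7342, so e_2 = (0.3273, -0.7885, -0.5207).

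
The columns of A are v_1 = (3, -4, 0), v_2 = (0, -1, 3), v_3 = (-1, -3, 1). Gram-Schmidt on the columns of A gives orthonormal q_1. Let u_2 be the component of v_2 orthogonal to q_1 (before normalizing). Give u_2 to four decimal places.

u_2 = (-0.4800, -0.3600, 3.0000)

v_1 = (3, -4, 0); ‖v_1‖ = 5.0000, so q_1 = (0.6000, -0.8000, 0.0000).
q_1·v_2 = 0.6000·0 + (-0.8000)·(-1) + 0.0000·3 = 0.8000.
u_2 = v_2 − 0.8000·q_1 = (-0.4800, -0.3600, 3.0000).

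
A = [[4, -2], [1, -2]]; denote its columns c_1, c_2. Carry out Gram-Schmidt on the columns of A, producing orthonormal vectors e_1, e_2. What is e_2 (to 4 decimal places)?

e_2 = (0.2425, -0.9701)

c_1 = (4, 1); ‖c_1‖ = 4.1231, so e_1 = (0.9701, 0.2425).
e_1·c_2 = 0.9701·(-2) + 0.2425·(-2) = -2.4254.
u_2 = c_2 + 2.4254·e_1 = (0.3529, -1.4118).
‖u_2‖ = 1.4552, so e_2 = (0.2425, -0.9701).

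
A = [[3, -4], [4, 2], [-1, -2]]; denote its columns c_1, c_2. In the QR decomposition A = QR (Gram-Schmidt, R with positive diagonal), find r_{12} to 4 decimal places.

c_1 = (3, 4, -1); ‖c_1‖ = 5.0990, so e_1 = (0.5883, 0.7845, -0.1961).
r_{12} = e_1·c_2 = -0.3922.

r_{12} = -0.3922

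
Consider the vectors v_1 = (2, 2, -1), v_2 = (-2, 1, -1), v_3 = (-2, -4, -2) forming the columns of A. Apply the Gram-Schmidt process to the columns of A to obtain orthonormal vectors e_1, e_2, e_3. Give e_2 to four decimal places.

e_1 = v_1/‖v_1‖ = (2, 2, -1)/3.0000 = (0.6667, 0.6667, -0.3333).
r_{12} = e_1·v_2 = -0.3333.
u_2 = v_2 + 0.3333·e_1 = (-1.7778, 1.2222, -1.1111).
‖u_2‖ = 2.4267, so e_2 = (-0.7326, 0.5037, -0.4579).

e_2 = (-0.7326, 0.5037, -0.4579)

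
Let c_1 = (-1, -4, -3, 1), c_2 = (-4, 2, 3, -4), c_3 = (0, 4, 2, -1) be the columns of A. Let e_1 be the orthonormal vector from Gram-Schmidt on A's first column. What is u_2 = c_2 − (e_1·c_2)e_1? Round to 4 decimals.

c_1 = (-1, -4, -3, 1); ‖c_1‖ = 5.1962, so e_1 = (-0.1925, -0.7698, -0.5774, 0.1925).
e_1·c_2 = (-0.1925)·(-4) + (-0.7698)·2 + (-0.5774)·3 + 0.1925·(-4) = -3.2717.
u_2 = c_2 + 3.2717·e_1 = (-4.6296, -0.5185, 1.1111, -3.3704).

u_2 = (-4.6296, -0.5185, 1.1111, -3.3704)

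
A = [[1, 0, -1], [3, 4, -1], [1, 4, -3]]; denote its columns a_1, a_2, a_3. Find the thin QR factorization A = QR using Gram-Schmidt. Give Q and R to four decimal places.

a_1 = (1, 3, 1); ‖a_1‖ = 3.3166, so e_1 = (0.3015, 0.9045, 0.3015).
e_1·a_2 = 0.3015·0 + 0.9045·4 + 0.3015·4 = 4.8242.
u_2 = a_2 − 4.8242·e_1 = (-1.4545, -0.3636, 2.5455).
‖u_2‖ = 2.9542, so e_2 = (-0.4924, -0.1231, 0.8616).
e_1·a_3 = 0.3015·(-1) + 0.9045·(-1) + 0.3015·(-3) = -2.1106; e_2·a_3 = (-0.4924)·(-1) + (-0.1231)·(-1) + 0.8616·(-3) = -1.9695.
u_3 = a_3 + 2.1106·e_1 + 1.9695·e_2 = (-1.3333, 0.6667, -0.6667).
‖u_3‖ = 1.6330, so e_3 = (-0.8165, 0.4082, -0.4082).

Q = [[0.3015, -0.4924, -0.8165], [0.9045, -0.1231, 0.4082], [0.3015, 0.8616, -0.4082]], R = [[3.3166, 4.8242, -2.1106], [0.0000, 2.9542, -1.9695], [0.0000, 0.0000, 1.6330]]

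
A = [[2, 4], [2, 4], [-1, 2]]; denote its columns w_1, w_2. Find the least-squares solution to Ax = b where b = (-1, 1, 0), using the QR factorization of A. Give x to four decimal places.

e_1 = w_1/‖w_1‖ = (2, 2, -1)/3.0000 = (0.6667, 0.6667, -0.3333).
r_{12} = e_1·w_2 = 4.6667.
u_2 = w_2 − 4.6667·e_1 = (0.8889, 0.8889, 3.5556).
‖u_2‖ = 3.7712, so e_2 = (0.2357, 0.2357, 0.9428).
Qᵀb = (0.0000, 0.0000).
Back-substitute: x_2 = 0.0000/3.7712 = 0.0000.
x_1 = (0.0000 − 4.6667·0.0000)/3.0000 = 0.0000.

x = (0.0000, 0.0000)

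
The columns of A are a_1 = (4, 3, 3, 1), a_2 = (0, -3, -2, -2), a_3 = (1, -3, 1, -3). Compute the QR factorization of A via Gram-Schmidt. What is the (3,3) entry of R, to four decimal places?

r_{33} = 2.5502

q_1 = a_1/‖a_1‖ = (4, 3, 3, 1)/5.9161 = (0.6761, 0.5071, 0.5071, 0.1690).
r_{12} = q_1·a_2 = -2.8735.
u_2 = a_2 + 2.8735·q_1 = (1.9429, -1.5429, -0.5429, -1.5143).
‖u_2‖ = 2.9568, so q_2 = (0.6571, -0.5218, -0.1836, -0.5121).
r_{13} = q_1·a_3 = -0.8452; r_{23} = q_2·a_3 = 3.5753.
u_3 = a_3 + 0.8452·q_1 − 3.5753·q_2 = (-0.7778, -0.7059, 2.0850, -1.0261).
r_{33} = ‖u_3‖ = 2.5502.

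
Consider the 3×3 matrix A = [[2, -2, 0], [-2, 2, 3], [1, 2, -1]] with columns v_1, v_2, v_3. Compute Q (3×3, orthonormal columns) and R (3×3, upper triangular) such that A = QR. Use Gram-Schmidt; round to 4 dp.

Q = [[0.6667, -0.2357, 0.7071], [-0.6667, 0.2357, 0.7071], [0.3333, 0.9428, 0.0000]], R = [[3.0000, -2.0000, -2.3333], [0.0000, 2.8284, -0.2357], [0.0000, 0.0000, 2.1213]]

v_1 = (2, -2, 1); ‖v_1‖ = 3.0000, so q_1 = (0.6667, -0.6667, 0.3333).
q_1·v_2 = 0.6667·(-2) + (-0.6667)·2 + 0.3333·2 = -2.0000.
u_2 = v_2 + 2.0000·q_1 = (-0.6667, 0.6667, 2.6667).
‖u_2‖ = 2.8284, so q_2 = (-0.2357, 0.2357, 0.9428).
q_1·v_3 = 0.6667·0 + (-0.6667)·3 + 0.3333·(-1) = -2.3333; q_2·v_3 = (-0.2357)·0 + 0.2357·3 + 0.9428·(-1) = -0.2357.
u_3 = v_3 + 2.3333·q_1 + 0.2357·q_2 = (1.5000, 1.5000, 0.0000).
‖u_3‖ = 2.1213, so q_3 = (0.7071, 0.7071, 0.0000).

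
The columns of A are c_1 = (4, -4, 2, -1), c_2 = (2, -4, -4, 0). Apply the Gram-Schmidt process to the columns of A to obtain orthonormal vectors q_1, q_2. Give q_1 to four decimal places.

q_1 = (0.6576, -0.6576, 0.3288, -0.1644)

q_1 = c_1/‖c_1‖ = (4, -4, 2, -1)/6.0828 = (0.6576, -0.6576, 0.3288, -0.1644).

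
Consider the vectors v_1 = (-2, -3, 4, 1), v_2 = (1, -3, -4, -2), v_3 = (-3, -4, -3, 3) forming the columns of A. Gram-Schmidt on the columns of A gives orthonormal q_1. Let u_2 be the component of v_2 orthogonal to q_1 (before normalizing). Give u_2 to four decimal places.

q_1 = v_1/‖v_1‖ = (-2, -3, 4, 1)/5.4772 = (-0.3651, -0.5477, 0.7303, 0.1826).
r_{12} = q_1·v_2 = -2.0083.
u_2 = v_2 + 2.0083·q_1 = (0.2667, -4.1000, -2.5333, -1.6333).

u_2 = (0.2667, -4.1000, -2.5333, -1.6333)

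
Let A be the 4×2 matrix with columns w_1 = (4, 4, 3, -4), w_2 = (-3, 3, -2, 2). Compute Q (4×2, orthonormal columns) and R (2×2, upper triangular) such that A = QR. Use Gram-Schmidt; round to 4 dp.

w_1 = (4, 4, 3, -4); ‖w_1‖ = 7.5498, so q_1 = (0.5298, 0.5298, 0.3974, -0.5298).
q_1·w_2 = 0.5298·(-3) + 0.5298·3 + 0.3974·(-2) + (-0.5298)·2 = -1.8543.
u_2 = w_2 + 1.8543·q_1 = (-2.0175, 3.9825, -1.2632, 1.0175).
‖u_2‖ = 4.7499, so q_2 = (-0.4248, 0.8384, -0.2659, 0.2142).

Q = [[0.5298, -0.4248], [0.5298, 0.8384], [0.3974, -0.2659], [-0.5298, 0.2142]], R = [[7.5498, -1.8543], [0.0000, 4.7499]]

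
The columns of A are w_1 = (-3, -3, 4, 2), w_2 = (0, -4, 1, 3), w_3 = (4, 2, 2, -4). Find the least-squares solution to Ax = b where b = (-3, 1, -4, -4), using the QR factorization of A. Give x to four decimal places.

w_1 = (-3, -3, 4, 2); ‖w_1‖ = 6.1644, so e_1 = (-0.4867, -0.4867, 0.6489, 0.3244).
e_1·w_2 = (-0.4867)·0 + (-0.4867)·(-4) + 0.6489·1 + 0.3244·3 = 3.5689.
u_2 = w_2 − 3.5689·e_1 = (1.7368, -2.2632, -1.3158, 1.8421).
‖u_2‖ = 3.6419, so e_2 = (0.4769, -0.6214, -0.3613, 0.5058).
e_1·w_3 = (-0.4867)·4 + (-0.4867)·2 + 0.6489·2 + 0.3244·(-4) = -2.9200; e_2·w_3 = 0.4769·4 + (-0.6214)·2 + (-0.3613)·2 + 0.5058·(-4) = -2.0811.
u_3 = w_3 + 2.9200·e_1 + 2.0811·e_2 = (3.5714, -0.7143, 3.1429, -2.0000).
‖u_3‖ = 5.2099, so e_3 = (0.6855, -0.1371, 0.6032, -0.3839).
Qᵀb = (-2.9200, -2.6302, -3.0711).
Back-substitute: x_3 = -3.0711/5.2099 = -0.5895.
x_2 = (-2.6302 + 2.0811·(-0.5895))/3.6419 = -1.0591.
x_1 = (-2.9200 − 3.5689·(-1.0591) + 2.9200·(-0.5895))/6.1644 = -0.1398.

x = (-0.1398, -1.0591, -0.5895)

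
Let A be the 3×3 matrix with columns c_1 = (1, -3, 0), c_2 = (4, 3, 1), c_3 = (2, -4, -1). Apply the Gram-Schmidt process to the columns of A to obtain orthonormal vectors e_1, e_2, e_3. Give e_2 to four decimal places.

e_2 = (0.9283, 0.3094, 0.2063)

c_1 = (1, -3, 0); ‖c_1‖ = 3.1623, so e_1 = (0.3162, -0.9487, 0.0000).
e_1·c_2 = 0.3162·4 + (-0.9487)·3 + 0.0000·1 = -1.5811.
u_2 = c_2 + 1.5811·e_1 = (4.5000, 1.5000, 1.0000).
‖u_2‖ = 4.8477, so e_2 = (0.9283, 0.3094, 0.2063).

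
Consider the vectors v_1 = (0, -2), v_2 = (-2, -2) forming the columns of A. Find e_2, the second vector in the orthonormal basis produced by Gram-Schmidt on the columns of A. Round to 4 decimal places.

e_2 = (-1.0000, 0.0000)

e_1 = v_1/‖v_1‖ = (0, -2)/2.0000 = (0.0000, -1.0000).
r_{12} = e_1·v_2 = 2.0000.
u_2 = v_2 − 2.0000·e_1 = (-2.0000, 0.0000).
‖u_2‖ = 2.0000, so e_2 = (-1.0000, 0.0000).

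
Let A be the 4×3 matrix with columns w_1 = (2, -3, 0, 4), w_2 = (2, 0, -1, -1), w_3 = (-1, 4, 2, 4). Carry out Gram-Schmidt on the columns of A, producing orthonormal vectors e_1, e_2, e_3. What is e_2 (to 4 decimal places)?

e_2 = (0.8165, 0.0000, -0.4082, -0.4082)

e_1 = w_1/‖w_1‖ = (2, -3, 0, 4)/5.3852 = (0.3714, -0.5571, 0.0000, 0.7428).
r_{12} = e_1·w_2 = 0.0000.
u_2 = w_2 + 0.0000·e_1 = (2.0000, 0.0000, -1.0000, -1.0000).
‖u_2‖ = 2.4495, so e_2 = (0.8165, 0.0000, -0.4082, -0.4082).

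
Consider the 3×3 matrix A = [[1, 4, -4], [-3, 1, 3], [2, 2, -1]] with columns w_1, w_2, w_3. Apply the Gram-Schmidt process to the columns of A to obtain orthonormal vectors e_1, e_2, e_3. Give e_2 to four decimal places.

e_2 = (0.8311, 0.4726, 0.2933)

w_1 = (1, -3, 2); ‖w_1‖ = 3.7417, so e_1 = (0.2673, -0.8018, 0.5345).
e_1·w_2 = 0.2673·4 + (-0.8018)·1 + 0.5345·2 = 1.3363.
u_2 = w_2 − 1.3363·e_1 = (3.6429, 2.0714, 1.2857).
‖u_2‖ = 4.3834, so e_2 = (0.8311, 0.4726, 0.2933).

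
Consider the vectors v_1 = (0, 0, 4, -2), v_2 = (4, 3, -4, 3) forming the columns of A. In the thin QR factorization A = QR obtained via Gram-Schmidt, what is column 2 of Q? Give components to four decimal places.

q_2 = (0.7875, 0.5906, 0.0787, 0.1575)

q_1 = v_1/‖v_1‖ = (0, 0, 4, -2)/4.4721 = (0.0000, 0.0000, 0.8944, -0.4472).
r_{12} = q_1·v_2 = -4.9193.
u_2 = v_2 + 4.9193·q_1 = (4.0000, 3.0000, 0.4000, 0.8000).
‖u_2‖ = 5.0794, so q_2 = (0.7875, 0.5906, 0.0787, 0.1575).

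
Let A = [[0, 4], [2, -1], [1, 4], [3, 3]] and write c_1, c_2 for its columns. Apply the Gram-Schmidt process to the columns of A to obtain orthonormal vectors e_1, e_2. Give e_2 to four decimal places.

c_1 = (0, 2, 1, 3); ‖c_1‖ = 3.7417, so e_1 = (0.0000, 0.5345, 0.2673, 0.8018).
e_1·c_2 = 0.0000·4 + 0.5345·(-1) + 0.2673·4 + 0.8018·3 = 2.9399.
u_2 = c_2 − 2.9399·e_1 = (4.0000, -2.5714, 3.2143, 0.6429).
‖u_2‖ = 5.7756, so e_2 = (0.6926, -0.4452, 0.5565, 0.1113).

e_2 = (0.6926, -0.4452, 0.5565, 0.1113)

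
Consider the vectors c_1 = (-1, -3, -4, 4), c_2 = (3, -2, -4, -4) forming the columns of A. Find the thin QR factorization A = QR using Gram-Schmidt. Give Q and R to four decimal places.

c_1 = (-1, -3, -4, 4); ‖c_1‖ = 6.4807, so q_1 = (-0.1543, -0.4629, -0.6172, 0.6172).
q_1·c_2 = (-0.1543)·3 + (-0.4629)·(-2) + (-0.6172)·(-4) + 0.6172·(-4) = 0.4629.
u_2 = c_2 − 0.4629·q_1 = (3.0714, -1.7857, -3.7143, -4.2857).
‖u_2‖ = 6.6922, so q_2 = (0.4590, -0.2668, -0.5550, -0.6404).

Q = [[-0.1543, 0.4590], [-0.4629, -0.2668], [-0.6172, -0.5550], [0.6172, -0.6404]], R = [[6.4807, 0.4629], [0.0000, 6.6922]]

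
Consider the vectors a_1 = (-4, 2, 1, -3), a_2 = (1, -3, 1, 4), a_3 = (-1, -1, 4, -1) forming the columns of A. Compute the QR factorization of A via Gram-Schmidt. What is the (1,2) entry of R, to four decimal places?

q_1 = a_1/‖a_1‖ = (-4, 2, 1, -3)/5.4772 = (-0.7303, 0.3651, 0.1826, -0.5477).
r_{12} = q_1·a_2 = -3.8341.

r_{12} = -3.8341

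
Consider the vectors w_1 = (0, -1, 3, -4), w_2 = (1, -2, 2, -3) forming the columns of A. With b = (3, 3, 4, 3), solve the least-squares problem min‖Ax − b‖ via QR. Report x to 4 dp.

x = (0.3824, -0.6471)

w_1 = (0, -1, 3, -4); ‖w_1‖ = 5.0990, so e_1 = (0.0000, -0.1961, 0.5883, -0.7845).
e_1·w_2 = 0.0000·1 + (-0.1961)·(-2) + 0.5883·2 + (-0.7845)·(-3) = 3.9223.
u_2 = w_2 − 3.9223·e_1 = (1.0000, -1.2308, -0.3077, 0.0769).
‖u_2‖ = 1.6172, so e_2 = (0.6183, -0.7610, -0.1903, 0.0476).
Qᵀb = (-0.5883, -1.0464).
Back-substitute: x_2 = -1.0464/1.6172 = -0.6471.
x_1 = (-0.5883 − 3.9223·(-0.6471))/5.0990 = 0.3824.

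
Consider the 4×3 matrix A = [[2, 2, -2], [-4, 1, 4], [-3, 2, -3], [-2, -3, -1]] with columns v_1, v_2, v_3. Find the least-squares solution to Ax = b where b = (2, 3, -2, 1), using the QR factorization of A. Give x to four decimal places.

v_1 = (2, -4, -3, -2); ‖v_1‖ = 5.7446, so e_1 = (0.3482, -0.6963, -0.5222, -0.3482).
e_1·v_2 = 0.3482·2 + (-0.6963)·1 + (-0.5222)·2 + (-0.3482)·(-3) = 0.0000.
u_2 = v_2 − 0.0000·e_1 = (2.0000, 1.0000, 2.0000, -3.0000).
‖u_2‖ = 4.2426, so e_2 = (0.4714, 0.2357, 0.4714, -0.7071).
e_1·v_3 = 0.3482·(-2) + (-0.6963)·4 + (-0.5222)·(-3) + (-0.3482)·(-1) = -1.5667; e_2·v_3 = 0.4714·(-2) + 0.2357·4 + 0.4714·(-3) + (-0.7071)·(-1) = -0.7071.
u_3 = v_3 + 1.5667·e_1 + 0.7071·e_2 = (-1.1212, 3.0758, -3.4848, -2.0455).
‖u_3‖ = 5.2005, so e_3 = (-0.2156, 0.5914, -0.6701, -0.3933).
Qᵀb = (-0.6963, 0.0000, 2.2900).
Back-substitute: x_3 = 2.2900/5.2005 = 0.4403.
x_2 = (0.0000 + 0.7071·0.4403)/4.2426 = 0.0734.
x_1 = (-0.6963 − 0.0000·0.0734 + 1.5667·0.4403)/5.7446 = -0.0011.

x = (-0.0011, 0.0734, 0.4403)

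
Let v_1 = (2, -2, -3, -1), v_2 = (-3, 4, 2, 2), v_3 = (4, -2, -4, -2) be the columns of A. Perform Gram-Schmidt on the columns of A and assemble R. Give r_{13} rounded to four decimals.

v_1 = (2, -2, -3, -1); ‖v_1‖ = 4.2426, so e_1 = (0.4714, -0.4714, -0.7071, -0.2357).
r_{13} = e_1·v_3 = 6.1283.

r_{13} = 6.1283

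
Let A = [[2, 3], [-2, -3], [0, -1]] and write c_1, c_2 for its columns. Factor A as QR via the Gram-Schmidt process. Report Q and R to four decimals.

Q = [[0.7071, 0.0000], [-0.7071, 0.0000], [0.0000, -1.0000]], R = [[2.8284, 4.2426], [0.0000, 1.0000]]

c_1 = (2, -2, 0); ‖c_1‖ = 2.8284, so q_1 = (0.7071, -0.7071, 0.0000).
q_1·c_2 = 0.7071·3 + (-0.7071)·(-3) + 0.0000·(-1) = 4.2426.
u_2 = c_2 − 4.2426·q_1 = (0.0000, 0.0000, -1.0000).
‖u_2‖ = 1.0000, so q_2 = (0.0000, 0.0000, -1.0000).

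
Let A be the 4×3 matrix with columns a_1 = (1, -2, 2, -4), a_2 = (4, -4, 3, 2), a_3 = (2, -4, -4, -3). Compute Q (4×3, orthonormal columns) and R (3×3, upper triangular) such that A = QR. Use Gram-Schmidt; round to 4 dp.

a_1 = (1, -2, 2, -4); ‖a_1‖ = 5.0000, so e_1 = (0.2000, -0.4000, 0.4000, -0.8000).
e_1·a_2 = 0.2000·4 + (-0.4000)·(-4) + 0.4000·3 + (-0.8000)·2 = 2.0000.
u_2 = a_2 − 2.0000·e_1 = (3.6000, -3.2000, 2.2000, 3.6000).
‖u_2‖ = 6.4031, so e_2 = (0.5622, -0.4998, 0.3436, 0.5622).
e_1·a_3 = 0.2000·2 + (-0.4000)·(-4) + 0.4000·(-4) + (-0.8000)·(-3) = 2.8000; e_2·a_3 = 0.5622·2 + (-0.4998)·(-4) + 0.3436·(-4) + 0.5622·(-3) = 0.0625.
u_3 = a_3 − 2.8000·e_1 − 0.0625·e_2 = (1.4049, -2.8488, -5.1415, -0.7951).
‖u_3‖ = 6.0956, so e_3 = (0.2305, -0.4674, -0.8435, -0.1304).

Q = [[0.2000, 0.5622, 0.2305], [-0.4000, -0.4998, -0.4674], [0.4000, 0.3436, -0.8435], [-0.8000, 0.5622, -0.1304]], R = [[5.0000, 2.0000, 2.8000], [0.0000, 6.4031, 0.0625], [0.0000, 0.0000, 6.0956]]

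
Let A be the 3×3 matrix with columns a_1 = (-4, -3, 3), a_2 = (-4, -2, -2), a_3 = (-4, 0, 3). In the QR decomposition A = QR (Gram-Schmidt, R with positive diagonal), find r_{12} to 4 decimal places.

r_{12} = 2.7440

a_1 = (-4, -3, 3); ‖a_1‖ = 5.8310, so q_1 = (-0.6860, -0.5145, 0.5145).
r_{12} = q_1·a_2 = 2.7440.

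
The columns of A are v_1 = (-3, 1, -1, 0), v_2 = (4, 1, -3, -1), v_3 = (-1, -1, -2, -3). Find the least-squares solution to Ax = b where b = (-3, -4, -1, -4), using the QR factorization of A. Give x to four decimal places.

x = (-0.6956, -0.8062, 1.8005)

e_1 = v_1/‖v_1‖ = (-3, 1, -1, 0)/3.3166 = (-0.9045, 0.3015, -0.3015, 0.0000).
r_{12} = e_1·v_2 = -2.4121.
u_2 = v_2 + 2.4121·e_1 = (1.8182, 1.7273, -3.7273, -1.0000).
‖u_2‖ = 4.6024, so e_2 = (0.3951, 0.3753, -0.8099, -0.2173).
r_{13} = e_1·v_3 = 1.2060; r_{23} = e_2·v_3 = 1.5012.
u_3 = v_3 − 1.2060·e_1 − 1.5012·e_2 = (-0.5021, -1.9270, -0.4206, -2.6738).
‖u_3‖ = 3.3603, so e_3 = (-0.1494, -0.5735, -0.1252, -0.7957).
Qᵀb = (1.8091, -1.0074, 6.0501).
Back-substitute: x_3 = 6.0501/3.3603 = 1.8005.
x_2 = (-1.0074 − 1.5012·1.8005)/4.6024 = -0.8062.
x_1 = (1.8091 + 2.4121·(-0.8062) − 1.2060·1.8005)/3.3166 = -0.6956.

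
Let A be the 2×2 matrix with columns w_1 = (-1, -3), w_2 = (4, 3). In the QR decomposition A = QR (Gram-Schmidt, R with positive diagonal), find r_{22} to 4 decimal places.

r_{22} = 2.8460

w_1 = (-1, -3); ‖w_1‖ = 3.1623, so e_1 = (-0.3162, -0.9487).
e_1·w_2 = (-0.3162)·4 + (-0.9487)·3 = -4.1110.
u_2 = w_2 + 4.1110·e_1 = (2.7000, -0.9000).
r_{22} = ‖u_2‖ = 2.8460.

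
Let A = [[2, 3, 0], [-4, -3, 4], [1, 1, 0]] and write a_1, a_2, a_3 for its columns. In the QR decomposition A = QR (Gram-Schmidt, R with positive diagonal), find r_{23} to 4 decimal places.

r_{23} = 1.8408

a_1 = (2, -4, 1); ‖a_1‖ = 4.5826, so e_1 = (0.4364, -0.8729, 0.2182).
e_1·a_2 = 0.4364·3 + (-0.8729)·(-3) + 0.2182·1 = 4.1461.
u_2 = a_2 − 4.1461·e_1 = (1.1905, 0.6190, 0.0952).
‖u_2‖ = 1.3452, so e_2 = (0.8850, 0.4602, 0.0708).
r_{23} = e_2·a_3 = 1.8408.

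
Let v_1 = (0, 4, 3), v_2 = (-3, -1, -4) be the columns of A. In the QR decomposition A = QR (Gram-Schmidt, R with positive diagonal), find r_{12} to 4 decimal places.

r_{12} = -3.2000

e_1 = v_1/‖v_1‖ = (0, 4, 3)/5.0000 = (0.0000, 0.8000, 0.6000).
r_{12} = e_1·v_2 = -3.2000.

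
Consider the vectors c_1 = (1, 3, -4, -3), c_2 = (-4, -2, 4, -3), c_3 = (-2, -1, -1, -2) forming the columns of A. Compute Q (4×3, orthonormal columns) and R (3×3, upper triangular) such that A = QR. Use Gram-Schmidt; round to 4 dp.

Q = [[0.1690, -0.5798, -0.4009], [0.5071, -0.0896, -0.6388], [-0.6761, 0.3394, -0.6499], [-0.5071, -0.7353, 0.0940]], R = [[5.9161, -2.8735, 0.8452], [0.0000, 6.0616, 2.3803], [0.0000, 0.0000, 1.9026]]

c_1 = (1, 3, -4, -3); ‖c_1‖ = 5.9161, so q_1 = (0.1690, 0.5071, -0.6761, -0.5071).
q_1·c_2 = 0.1690·(-4) + 0.5071·(-2) + (-0.6761)·4 + (-0.5071)·(-3) = -2.8735.
u_2 = c_2 + 2.8735·q_1 = (-3.5143, -0.5429, 2.0571, -4.4571).
‖u_2‖ = 6.0616, so q_2 = (-0.5798, -0.0896, 0.3394, -0.7353).
q_1·c_3 = 0.1690·(-2) + 0.5071·(-1) + (-0.6761)·(-1) + (-0.5071)·(-2) = 0.8452; q_2·c_3 = (-0.5798)·(-2) + (-0.0896)·(-1) + 0.3394·(-1) + (-0.7353)·(-2) = 2.3803.
u_3 = c_3 − 0.8452·q_1 − 2.3803·q_2 = (-0.7628, -1.2154, -1.2364, 0.1788).
‖u_3‖ = 1.9026, so q_3 = (-0.4009, -0.6388, -0.6499, 0.0940).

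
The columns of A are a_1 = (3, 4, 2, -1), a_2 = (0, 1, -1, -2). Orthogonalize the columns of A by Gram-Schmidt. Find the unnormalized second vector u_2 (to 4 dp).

u_2 = (-0.4000, 0.4667, -1.2667, -1.8667)

e_1 = a_1/‖a_1‖ = (3, 4, 2, -1)/5.4772 = (0.5477, 0.7303, 0.3651, -0.1826).
r_{12} = e_1·a_2 = 0.7303.
u_2 = a_2 − 0.7303·e_1 = (-0.4000, 0.4667, -1.2667, -1.8667).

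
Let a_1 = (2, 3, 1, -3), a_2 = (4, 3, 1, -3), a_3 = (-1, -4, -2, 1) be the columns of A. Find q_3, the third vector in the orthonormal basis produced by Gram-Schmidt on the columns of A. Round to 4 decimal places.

q_1 = a_1/‖a_1‖ = (2, 3, 1, -3)/4.7958 = (0.4170, 0.6255, 0.2085, -0.6255).
r_{12} = q_1·a_2 = 5.6299.
u_2 = a_2 − 5.6299·q_1 = (1.6522, -0.5217, -0.1739, 0.5217).
‖u_2‖ = 1.8178, so q_2 = (0.9089, -0.2870, -0.0957, 0.2870).
r_{13} = q_1·a_3 = -3.9618; r_{23} = q_2·a_3 = 0.7175.
u_3 = a_3 + 3.9618·q_1 − 0.7175·q_2 = (0.0000, -1.3158, -1.1053, -1.6842).
‖u_3‖ = 2.4061, so q_3 = (0.0000, -0.5468, -0.4594, -0.7000).

q_3 = (0.0000, -0.5468, -0.4594, -0.7000)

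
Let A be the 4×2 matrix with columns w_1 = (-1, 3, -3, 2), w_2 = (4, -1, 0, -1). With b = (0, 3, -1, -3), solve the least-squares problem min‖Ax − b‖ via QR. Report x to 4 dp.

q_1 = w_1/‖w_1‖ = (-1, 3, -3, 2)/4.7958 = (-0.2085, 0.6255, -0.6255, 0.4170).
r_{12} = q_1·w_2 = -1.8766.
u_2 = w_2 + 1.8766·q_1 = (3.6087, 0.1739, -1.1739, -0.2174).
‖u_2‖ = 3.8050, so q_2 = (0.9484, 0.0457, -0.3085, -0.0571).
Qᵀb = (1.2511, 0.6170).
Back-substitute: x_2 = 0.6170/3.8050 = 0.1622.
x_1 = (1.2511 + 1.8766·0.1622)/4.7958 = 0.3243.

x = (0.3243, 0.1622)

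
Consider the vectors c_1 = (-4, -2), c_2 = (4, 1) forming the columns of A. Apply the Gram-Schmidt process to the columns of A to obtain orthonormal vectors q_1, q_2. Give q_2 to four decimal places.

q_1 = c_1/‖c_1‖ = (-4, -2)/4.4721 = (-0.8944, -0.4472).
r_{12} = q_1·c_2 = -4.0249.
u_2 = c_2 + 4.0249·q_1 = (0.4000, -0.8000).
‖u_2‖ = 0.8944, so q_2 = (0.4472, -0.8944).

q_2 = (0.4472, -0.8944)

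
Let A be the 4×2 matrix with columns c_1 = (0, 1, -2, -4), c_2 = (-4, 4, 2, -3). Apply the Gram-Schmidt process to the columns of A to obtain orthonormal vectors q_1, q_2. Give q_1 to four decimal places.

c_1 = (0, 1, -2, -4); ‖c_1‖ = 4.5826, so q_1 = (0.0000, 0.2182, -0.4364, -0.8729).

q_1 = (0.0000, 0.2182, -0.4364, -0.8729)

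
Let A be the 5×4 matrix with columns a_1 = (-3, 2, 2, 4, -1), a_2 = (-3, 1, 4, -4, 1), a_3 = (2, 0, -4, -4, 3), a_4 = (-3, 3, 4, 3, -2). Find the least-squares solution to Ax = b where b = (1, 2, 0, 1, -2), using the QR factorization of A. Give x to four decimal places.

a_1 = (-3, 2, 2, 4, -1); ‖a_1‖ = 5.8310, so q_1 = (-0.5145, 0.3430, 0.3430, 0.6860, -0.1715).
q_1·a_2 = (-0.5145)·(-3) + 0.3430·1 + 0.3430·4 + 0.6860·(-4) + (-0.1715)·1 = 0.3430.
u_2 = a_2 − 0.3430·q_1 = (-2.8235, 0.8824, 3.8824, -4.2353, 1.0588).
‖u_2‖ = 6.5485, so q_2 = (-0.4312, 0.1347, 0.5929, -0.6468, 0.1617).
q_1·a_3 = (-0.5145)·2 + 0.3430·0 + 0.3430·(-4) + 0.6860·(-4) + (-0.1715)·3 = -5.6595; q_2·a_3 = (-0.4312)·2 + 0.1347·0 + 0.5929·(-4) + (-0.6468)·(-4) + 0.1617·3 = -0.1617.
u_3 = a_3 + 5.6595·q_1 + 0.1617·q_2 = (-0.9815, 1.9630, -1.9630, -0.2222, 2.0556).
‖u_3‖ = 3.5978, so q_3 = (-0.2728, 0.5456, -0.5456, -0.0618, 0.5713).
q_1·a_4 = (-0.5145)·(-3) + 0.3430·3 + 0.3430·4 + 0.6860·3 + (-0.1715)·(-2) = 6.3454; q_2·a_4 = (-0.4312)·(-3) + 0.1347·3 + 0.5929·4 + (-0.6468)·3 + 0.1617·(-2) = 1.8055; q_3·a_4 = (-0.2728)·(-3) + 0.5456·3 + (-0.5456)·4 + (-0.0618)·3 + 0.5713·(-2) = -1.0552.
u_4 = a_4 − 6.3454·q_1 − 1.8055·q_2 + 1.0552·q_3 = (0.7554, 1.1559, 0.1774, -0.2504, -0.6009).
‖u_4‖ = 1.5369, so q_4 = (0.4915, 0.7521, 0.1154, -0.1629, -0.3910).
Qᵀb = (1.2005, -1.1318, -0.3860, 2.6148).
Back-substitute: x_4 = 2.6148/1.5369 = 1.7014.
x_3 = (-0.3860 + 1.0552·1.7014)/3.5978 = 0.3917.
x_2 = (-1.1318 + 0.1617·0.3917 − 1.8055·1.7014)/6.5485 = -0.6323.
x_1 = (1.2005 − 0.3430·(-0.6323) + 5.6595·0.3917 − 6.3454·1.7014)/5.8310 = -1.2283.

x = (-1.2283, -0.6323, 0.3917, 1.7014)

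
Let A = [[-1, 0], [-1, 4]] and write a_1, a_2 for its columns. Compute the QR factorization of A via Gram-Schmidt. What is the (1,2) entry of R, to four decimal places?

r_{12} = -2.8284

a_1 = (-1, -1); ‖a_1‖ = 1.4142, so e_1 = (-0.7071, -0.7071).
r_{12} = e_1·a_2 = -2.8284.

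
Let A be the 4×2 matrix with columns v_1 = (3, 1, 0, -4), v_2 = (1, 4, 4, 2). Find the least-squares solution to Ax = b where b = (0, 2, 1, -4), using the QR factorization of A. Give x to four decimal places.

v_1 = (3, 1, 0, -4); ‖v_1‖ = 5.0990, so e_1 = (0.5883, 0.1961, 0.0000, -0.7845).
e_1·v_2 = 0.5883·1 + 0.1961·4 + 0.0000·4 + (-0.7845)·2 = -0.1961.
u_2 = v_2 + 0.1961·e_1 = (1.1154, 4.0385, 4.0000, 1.8462).
‖u_2‖ = 6.0796, so e_2 = (0.1835, 0.6643, 0.6579, 0.3037).
Qᵀb = (3.5301, 0.7718).
Back-substitute: x_2 = 0.7718/6.0796 = 0.1270.
x_1 = (3.5301 + 0.1961·0.1270)/5.0990 = 0.6972.

x = (0.6972, 0.1270)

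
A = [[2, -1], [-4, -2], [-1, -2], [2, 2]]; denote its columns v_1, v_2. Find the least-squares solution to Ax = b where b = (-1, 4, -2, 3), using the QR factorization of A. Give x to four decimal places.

v_1 = (2, -4, -1, 2); ‖v_1‖ = 5.0000, so q_1 = (0.4000, -0.8000, -0.2000, 0.4000).
q_1·v_2 = 0.4000·(-1) + (-0.8000)·(-2) + (-0.2000)·(-2) + 0.4000·2 = 2.4000.
u_2 = v_2 − 2.4000·q_1 = (-1.9600, -0.0800, -1.5200, 1.0400).
‖u_2‖ = 2.6907, so q_2 = (-0.7284, -0.0297, -0.5649, 0.3865).
Qᵀb = (-2.0000, 2.8988).
Back-substitute: x_2 = 2.8988/2.6907 = 1.0773.
x_1 = (-2.0000 − 2.4000·1.0773)/5.0000 = -0.9171.

x = (-0.9171, 1.0773)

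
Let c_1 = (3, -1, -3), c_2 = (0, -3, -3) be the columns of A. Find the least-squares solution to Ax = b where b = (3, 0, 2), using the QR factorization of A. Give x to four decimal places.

q_1 = c_1/‖c_1‖ = (3, -1, -3)/4.3589 = (0.6882, -0.2294, -0.6882).
r_{12} = q_1·c_2 = 2.7530.
u_2 = c_2 − 2.7530·q_1 = (-1.8947, -2.3684, -1.1053).
‖u_2‖ = 3.2282, so q_2 = (-0.5869, -0.7337, -0.3424).
Qᵀb = (0.6882, -2.4456).
Back-substitute: x_2 = -2.4456/3.2282 = -0.7576.
x_1 = (0.6882 − 2.7530·(-0.7576))/4.3589 = 0.6364.

x = (0.6364, -0.7576)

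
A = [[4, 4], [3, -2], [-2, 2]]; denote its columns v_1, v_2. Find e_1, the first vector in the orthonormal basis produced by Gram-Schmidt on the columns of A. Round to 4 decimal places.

v_1 = (4, 3, -2); ‖v_1‖ = 5.3852, so e_1 = (0.7428, 0.5571, -0.3714).

e_1 = (0.7428, 0.5571, -0.3714)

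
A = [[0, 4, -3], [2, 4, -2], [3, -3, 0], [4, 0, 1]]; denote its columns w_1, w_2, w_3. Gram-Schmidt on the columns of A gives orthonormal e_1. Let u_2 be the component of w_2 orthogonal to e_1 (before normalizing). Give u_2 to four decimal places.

u_2 = (4.0000, 4.0690, -2.8966, 0.1379)

w_1 = (0, 2, 3, 4); ‖w_1‖ = 5.3852, so e_1 = (0.0000, 0.3714, 0.5571, 0.7428).
e_1·w_2 = 0.0000·4 + 0.3714·4 + 0.5571·(-3) + 0.7428·0 = -0.1857.
u_2 = w_2 + 0.1857·e_1 = (4.0000, 4.0690, -2.8966, 0.1379).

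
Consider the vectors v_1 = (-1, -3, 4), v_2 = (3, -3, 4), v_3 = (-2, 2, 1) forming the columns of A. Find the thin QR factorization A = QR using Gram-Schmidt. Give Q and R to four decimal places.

Q = [[-0.1961, 0.9806, 0.0000], [-0.5883, -0.1177, 0.8000], [0.7845, 0.1569, 0.6000]], R = [[5.0990, 4.3146, 0.0000], [0.0000, 3.9223, -2.0396], [0.0000, 0.0000, 2.2000]]

v_1 = (-1, -3, 4); ‖v_1‖ = 5.0990, so q_1 = (-0.1961, -0.5883, 0.7845).
q_1·v_2 = (-0.1961)·3 + (-0.5883)·(-3) + 0.7845·4 = 4.3146.
u_2 = v_2 − 4.3146·q_1 = (3.8462, -0.4615, 0.6154).
‖u_2‖ = 3.9223, so q_2 = (0.9806, -0.1177, 0.1569).
q_1·v_3 = (-0.1961)·(-2) + (-0.5883)·2 + 0.7845·1 = 0.0000; q_2·v_3 = 0.9806·(-2) + (-0.1177)·2 + 0.1569·1 = -2.0396.
u_3 = v_3 + 0.0000·q_1 + 2.0396·q_2 = (0.0000, 1.7600, 1.3200).
‖u_3‖ = 2.2000, so q_3 = (0.0000, 0.8000, 0.6000).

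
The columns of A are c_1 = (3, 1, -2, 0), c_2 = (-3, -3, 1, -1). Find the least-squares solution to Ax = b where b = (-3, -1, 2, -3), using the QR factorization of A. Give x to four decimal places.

x = (-0.5000, 0.5000)

c_1 = (3, 1, -2, 0); ‖c_1‖ = 3.7417, so e_1 = (0.8018, 0.2673, -0.5345, 0.0000).
e_1·c_2 = 0.8018·(-3) + 0.2673·(-3) + (-0.5345)·1 + 0.0000·(-1) = -3.7417.
u_2 = c_2 + 3.7417·e_1 = (0.0000, -2.0000, -1.0000, -1.0000).
‖u_2‖ = 2.4495, so e_2 = (0.0000, -0.8165, -0.4082, -0.4082).
Qᵀb = (-3.7417, 1.2247).
Back-substitute: x_2 = 1.2247/2.4495 = 0.5000.
x_1 = (-3.7417 + 3.7417·0.5000)/3.7417 = -0.5000.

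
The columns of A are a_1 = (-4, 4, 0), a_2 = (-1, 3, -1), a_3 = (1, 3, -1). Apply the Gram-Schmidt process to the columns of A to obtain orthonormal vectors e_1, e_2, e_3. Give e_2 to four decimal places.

a_1 = (-4, 4, 0); ‖a_1‖ = 5.6569, so e_1 = (-0.7071, 0.7071, 0.0000).
e_1·a_2 = (-0.7071)·(-1) + 0.7071·3 + 0.0000·(-1) = 2.8284.
u_2 = a_2 − 2.8284·e_1 = (1.0000, 1.0000, -1.0000).
‖u_2‖ = 1.7321, so e_2 = (0.5774, 0.5774, -0.5774).

e_2 = (0.5774, 0.5774, -0.5774)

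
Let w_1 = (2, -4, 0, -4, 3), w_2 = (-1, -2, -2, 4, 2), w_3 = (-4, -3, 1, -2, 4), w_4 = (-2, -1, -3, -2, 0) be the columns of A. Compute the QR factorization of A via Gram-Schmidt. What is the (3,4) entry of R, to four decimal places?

e_1 = w_1/‖w_1‖ = (2, -4, 0, -4, 3)/6.7082 = (0.2981, -0.5963, 0.0000, -0.5963, 0.4472).
r_{12} = e_1·w_2 = -0.5963.
u_2 = w_2 + 0.5963·e_1 = (-0.8222, -2.3556, -2.0000, 3.6444, 2.2667).
‖u_2‖ = 5.3521, so e_2 = (-0.1536, -0.4401, -0.3737, 0.6809, 0.4235).
r_{13} = e_1·w_3 = 3.5777; r_{23} = e_2·w_3 = 1.8934.
u_3 = w_3 − 3.5777·e_1 − 1.8934·e_2 = (-4.7758, -0.0334, 1.7075, -1.1559, 1.5981).
‖u_3‖ = 5.4420, so e_3 = (-0.8776, -0.0061, 0.3138, -0.2124, 0.2937).
r_{34} = e_3·w_4 = 1.2448.

r_{34} = 1.2448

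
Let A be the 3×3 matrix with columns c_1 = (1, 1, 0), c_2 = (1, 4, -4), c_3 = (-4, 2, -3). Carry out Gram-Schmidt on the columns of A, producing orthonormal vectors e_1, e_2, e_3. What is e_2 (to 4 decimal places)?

e_2 = (-0.3313, 0.3313, -0.8835)

c_1 = (1, 1, 0); ‖c_1‖ = 1.4142, so e_1 = (0.7071, 0.7071, 0.0000).
e_1·c_2 = 0.7071·1 + 0.7071·4 + 0.0000·(-4) = 3.5355.
u_2 = c_2 − 3.5355·e_1 = (-1.5000, 1.5000, -4.0000).
‖u_2‖ = 4.5277, so e_2 = (-0.3313, 0.3313, -0.8835).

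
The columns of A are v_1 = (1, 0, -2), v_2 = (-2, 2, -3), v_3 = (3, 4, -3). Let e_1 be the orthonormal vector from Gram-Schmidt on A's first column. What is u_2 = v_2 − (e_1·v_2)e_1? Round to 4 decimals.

u_2 = (-2.8000, 2.0000, -1.4000)

e_1 = v_1/‖v_1‖ = (1, 0, -2)/2.2361 = (0.4472, 0.0000, -0.8944).
r_{12} = e_1·v_2 = 1.7889.
u_2 = v_2 − 1.7889·e_1 = (-2.8000, 2.0000, -1.4000).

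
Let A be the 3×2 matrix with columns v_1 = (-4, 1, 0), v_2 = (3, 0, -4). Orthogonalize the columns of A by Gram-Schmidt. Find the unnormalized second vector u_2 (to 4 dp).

v_1 = (-4, 1, 0); ‖v_1‖ = 4.1231, so e_1 = (-0.9701, 0.2425, 0.0000).
e_1·v_2 = (-0.9701)·3 + 0.2425·0 + 0.0000·(-4) = -2.9104.
u_2 = v_2 + 2.9104·e_1 = (0.1765, 0.7059, -4.0000).

u_2 = (0.1765, 0.7059, -4.0000)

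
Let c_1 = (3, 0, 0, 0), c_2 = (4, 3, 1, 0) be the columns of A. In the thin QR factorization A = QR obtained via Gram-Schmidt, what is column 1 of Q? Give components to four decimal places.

c_1 = (3, 0, 0, 0); ‖c_1‖ = 3.0000, so q_1 = (1.0000, 0.0000, 0.0000, 0.0000).

q_1 = (1.0000, 0.0000, 0.0000, 0.0000)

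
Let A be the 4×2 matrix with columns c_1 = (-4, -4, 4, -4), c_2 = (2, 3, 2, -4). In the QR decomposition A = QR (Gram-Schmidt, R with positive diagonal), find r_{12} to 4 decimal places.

c_1 = (-4, -4, 4, -4); ‖c_1‖ = 8.0000, so q_1 = (-0.5000, -0.5000, 0.5000, -0.5000).
r_{12} = q_1·c_2 = 0.5000.

r_{12} = 0.5000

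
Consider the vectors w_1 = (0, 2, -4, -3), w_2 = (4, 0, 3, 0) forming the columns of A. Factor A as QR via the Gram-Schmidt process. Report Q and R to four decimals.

e_1 = w_1/‖w_1‖ = (0, 2, -4, -3)/5.3852 = (0.0000, 0.3714, -0.7428, -0.5571).
r_{12} = e_1·w_2 = -2.2283.
u_2 = w_2 + 2.2283·e_1 = (4.0000, 0.8276, 1.3448, -1.2414).
‖u_2‖ = 4.4760, so e_2 = (0.8937, 0.1849, 0.3005, -0.2773).

Q = [[0.0000, 0.8937], [0.3714, 0.1849], [-0.7428, 0.3005], [-0.5571, -0.2773]], R = [[5.3852, -2.2283], [0.0000, 4.4760]]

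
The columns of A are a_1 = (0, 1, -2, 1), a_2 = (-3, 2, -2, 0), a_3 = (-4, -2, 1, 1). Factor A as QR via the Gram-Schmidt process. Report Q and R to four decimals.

Q = [[0.0000, -0.9045, -0.4264], [0.4082, 0.3015, -0.6396], [-0.8165, 0.0000, 0.0000], [0.4082, -0.3015, 0.6396]], R = [[2.4495, 2.4495, -1.2247], [0.0000, 3.3166, 2.7136], [0.0000, 0.0000, 3.6244]]

a_1 = (0, 1, -2, 1); ‖a_1‖ = 2.4495, so e_1 = (0.0000, 0.4082, -0.8165, 0.4082).
e_1·a_2 = 0.0000·(-3) + 0.4082·2 + (-0.8165)·(-2) + 0.4082·0 = 2.4495.
u_2 = a_2 − 2.4495·e_1 = (-3.0000, 1.0000, 0.0000, -1.0000).
‖u_2‖ = 3.3166, so e_2 = (-0.9045, 0.3015, 0.0000, -0.3015).
e_1·a_3 = 0.0000·(-4) + 0.4082·(-2) + (-0.8165)·1 + 0.4082·1 = -1.2247; e_2·a_3 = (-0.9045)·(-4) + 0.3015·(-2) + 0.0000·1 + (-0.3015)·1 = 2.7136.
u_3 = a_3 + 1.2247·e_1 − 2.7136·e_2 = (-1.5455, -2.3182, 0.0000, 2.3182).
‖u_3‖ = 3.6244, so e_3 = (-0.4264, -0.6396, 0.0000, 0.6396).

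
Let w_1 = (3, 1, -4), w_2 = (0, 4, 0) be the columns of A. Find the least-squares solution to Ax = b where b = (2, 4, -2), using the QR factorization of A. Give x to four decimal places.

q_1 = w_1/‖w_1‖ = (3, 1, -4)/5.0990 = (0.5883, 0.1961, -0.7845).
r_{12} = q_1·w_2 = 0.7845.
u_2 = w_2 − 0.7845·q_1 = (-0.4615, 3.8462, 0.6154).
‖u_2‖ = 3.9223, so q_2 = (-0.1177, 0.9806, 0.1569).
Qᵀb = (3.5301, 3.3732).
Back-substitute: x_2 = 3.3732/3.9223 = 0.8600.
x_1 = (3.5301 − 0.7845·0.8600)/5.0990 = 0.5600.

x = (0.5600, 0.8600)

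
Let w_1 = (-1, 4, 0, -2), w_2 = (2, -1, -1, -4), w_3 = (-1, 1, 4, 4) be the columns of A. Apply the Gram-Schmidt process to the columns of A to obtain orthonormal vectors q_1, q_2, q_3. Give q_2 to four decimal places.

q_2 = (0.4487, -0.2957, -0.2141, -0.8157)

q_1 = w_1/‖w_1‖ = (-1, 4, 0, -2)/4.5826 = (-0.2182, 0.8729, 0.0000, -0.4364).
r_{12} = q_1·w_2 = 0.4364.
u_2 = w_2 − 0.4364·q_1 = (2.0952, -1.3810, -1.0000, -3.8095).
‖u_2‖ = 4.6701, so q_2 = (0.4487, -0.2957, -0.2141, -0.8157).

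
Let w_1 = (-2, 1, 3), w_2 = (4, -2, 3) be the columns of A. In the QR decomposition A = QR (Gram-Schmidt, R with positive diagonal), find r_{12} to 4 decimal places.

w_1 = (-2, 1, 3); ‖w_1‖ = 3.7417, so q_1 = (-0.5345, 0.2673, 0.8018).
r_{12} = q_1·w_2 = -0.2673.

r_{12} = -0.2673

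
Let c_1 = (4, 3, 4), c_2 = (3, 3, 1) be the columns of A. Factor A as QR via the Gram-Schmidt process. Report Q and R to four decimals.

q_1 = c_1/‖c_1‖ = (4, 3, 4)/6.4031 = (0.6247, 0.4685, 0.6247).
r_{12} = q_1·c_2 = 3.9043.
u_2 = c_2 − 3.9043·q_1 = (0.5610, 1.1707, -1.4390).
‖u_2‖ = 1.9381, so q_2 = (0.2895, 0.6041, -0.7425).

Q = [[0.6247, 0.2895], [0.4685, 0.6041], [0.6247, -0.7425]], R = [[6.4031, 3.9043], [0.0000, 1.9381]]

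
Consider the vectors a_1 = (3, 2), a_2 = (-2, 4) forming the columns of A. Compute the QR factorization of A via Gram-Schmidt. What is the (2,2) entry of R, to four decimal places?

r_{22} = 4.4376

a_1 = (3, 2); ‖a_1‖ = 3.6056, so e_1 = (0.8321, 0.5547).
e_1·a_2 = 0.8321·(-2) + 0.5547·4 = 0.5547.
u_2 = a_2 − 0.5547·e_1 = (-2.4615, 3.6923).
r_{22} = ‖u_2‖ = 4.4376.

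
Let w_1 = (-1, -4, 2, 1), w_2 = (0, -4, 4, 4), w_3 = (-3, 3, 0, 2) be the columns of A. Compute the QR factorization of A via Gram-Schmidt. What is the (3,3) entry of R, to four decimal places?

r_{33} = 4.2218

w_1 = (-1, -4, 2, 1); ‖w_1‖ = 4.6904, so e_1 = (-0.2132, -0.8528, 0.4264, 0.2132).
e_1·w_2 = (-0.2132)·0 + (-0.8528)·(-4) + 0.4264·4 + 0.2132·4 = 5.9696.
u_2 = w_2 − 5.9696·e_1 = (1.2727, 1.0909, 1.4545, 2.7273).
‖u_2‖ = 3.5162, so e_2 = (0.3620, 0.3103, 0.4137, 0.7756).
e_1·w_3 = (-0.2132)·(-3) + (-0.8528)·3 + 0.4264·0 + 0.2132·2 = -1.4924; e_2·w_3 = 0.3620·(-3) + 0.3103·3 + 0.4137·0 + 0.7756·2 = 1.3961.
u_3 = w_3 + 1.4924·e_1 − 1.3961·e_2 = (-3.8235, 1.2941, 0.0588, 1.2353).
r_{33} = ‖u_3‖ = 4.2218.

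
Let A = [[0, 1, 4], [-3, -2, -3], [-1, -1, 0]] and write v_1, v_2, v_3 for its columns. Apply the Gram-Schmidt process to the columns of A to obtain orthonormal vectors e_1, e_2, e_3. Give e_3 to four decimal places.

v_1 = (0, -3, -1); ‖v_1‖ = 3.1623, so e_1 = (0.0000, -0.9487, -0.3162).
e_1·v_2 = 0.0000·1 + (-0.9487)·(-2) + (-0.3162)·(-1) = 2.2136.
u_2 = v_2 − 2.2136·e_1 = (1.0000, 0.1000, -0.3000).
‖u_2‖ = 1.0488, so e_2 = (0.9535, 0.0953, -0.2860).
e_1·v_3 = 0.0000·4 + (-0.9487)·(-3) + (-0.3162)·0 = 2.8460; e_2·v_3 = 0.9535·4 + 0.0953·(-3) + (-0.2860)·0 = 3.5278.
u_3 = v_3 − 2.8460·e_1 − 3.5278·e_2 = (0.6364, -0.6364, 1.9091).
‖u_3‖ = 2.1106, so e_3 = (0.3015, -0.3015, 0.9045).

e_3 = (0.3015, -0.3015, 0.9045)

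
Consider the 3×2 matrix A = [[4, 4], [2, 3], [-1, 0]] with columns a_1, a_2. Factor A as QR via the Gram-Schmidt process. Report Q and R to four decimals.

Q = [[0.8729, -0.1363], [0.4364, 0.6475], [-0.2182, 0.7498]], R = [[4.5826, 4.8008], [0.0000, 1.3973]]

a_1 = (4, 2, -1); ‖a_1‖ = 4.5826, so e_1 = (0.8729, 0.4364, -0.2182).
e_1·a_2 = 0.8729·4 + 0.4364·3 + (-0.2182)·0 = 4.8008.
u_2 = a_2 − 4.8008·e_1 = (-0.1905, 0.9048, 1.0476).
‖u_2‖ = 1.3973, so e_2 = (-0.1363, 0.6475, 0.7498).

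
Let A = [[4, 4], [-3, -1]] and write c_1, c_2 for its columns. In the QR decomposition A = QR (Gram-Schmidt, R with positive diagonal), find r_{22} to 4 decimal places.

r_{22} = 1.6000

c_1 = (4, -3); ‖c_1‖ = 5.0000, so q_1 = (0.8000, -0.6000).
q_1·c_2 = 0.8000·4 + (-0.6000)·(-1) = 3.8000.
u_2 = c_2 − 3.8000·q_1 = (0.9600, 1.2800).
r_{22} = ‖u_2‖ = 1.6000.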